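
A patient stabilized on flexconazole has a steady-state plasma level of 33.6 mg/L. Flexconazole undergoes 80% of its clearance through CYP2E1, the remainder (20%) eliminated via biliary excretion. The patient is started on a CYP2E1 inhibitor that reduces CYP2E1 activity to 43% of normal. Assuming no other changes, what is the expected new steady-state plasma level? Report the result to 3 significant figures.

61.8 mg/L

The CYP2E1 pathway (80% of clearance) falls to 0.43× activity: 0.8 × 0.43 = 0.344.
Non-CYP routes (20%) are unchanged.
New clearance relative to baseline: 0.344 + 0.2 = 0.544.
With dosing unchanged, steady-state plasma level scales as 1/CL: 33.6 / 0.544 = 61.8 mg/L.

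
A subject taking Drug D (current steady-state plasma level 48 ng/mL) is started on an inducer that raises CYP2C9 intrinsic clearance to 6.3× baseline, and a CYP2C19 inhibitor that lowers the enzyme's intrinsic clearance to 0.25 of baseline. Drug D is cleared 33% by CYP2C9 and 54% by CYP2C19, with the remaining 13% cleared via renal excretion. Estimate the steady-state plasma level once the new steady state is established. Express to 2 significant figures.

20 ng/mL

The CYP2C9 pathway (33% of clearance) rises to 6.3× activity: 0.33 × 6.3 = 2.079.
The CYP2C19 pathway (54% of clearance) is reduced to 0.25× activity: 0.54 × 0.25 = 0.135.
The remaining 13% of clearance is unaffected.
New clearance relative to baseline: 2.079 + 0.135 + 0.13 = 2.344.
Steady-state plasma level ∝ 1/CL: new value = 48 / 2.344 = 20 ng/mL.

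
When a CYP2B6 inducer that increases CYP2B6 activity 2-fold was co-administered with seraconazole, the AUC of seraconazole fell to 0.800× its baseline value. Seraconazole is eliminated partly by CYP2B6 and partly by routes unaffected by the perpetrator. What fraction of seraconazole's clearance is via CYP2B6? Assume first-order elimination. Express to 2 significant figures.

0.25

CL'/CL = 1 / 0.800 = 1.25
2·fm + (1 − fm) = 1.25
fm = (1.25 − 1) / (2 − 1) = 0.25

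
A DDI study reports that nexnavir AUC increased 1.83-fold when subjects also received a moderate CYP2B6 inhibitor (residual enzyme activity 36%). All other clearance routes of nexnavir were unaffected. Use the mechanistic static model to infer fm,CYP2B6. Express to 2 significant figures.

CL'/CL = 1 / 1.83 = 0.5464
0.36·fm + (1 − fm) = 0.5464
fm = (0.5464 − 1) / (0.36 − 1) = 0.71

0.71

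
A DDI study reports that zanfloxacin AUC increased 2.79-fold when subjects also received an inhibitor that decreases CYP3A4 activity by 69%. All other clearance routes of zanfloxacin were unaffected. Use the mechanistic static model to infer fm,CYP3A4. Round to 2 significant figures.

0.93

Let fm be the CYP3A4 fraction. New clearance relative to baseline = fm × 0.31 + (1 − fm).
AUC ratio = 1 / (new CL fraction), so new CL fraction = 1 / 2.79 = 0.3584.
fm × 0.31 + 1 − fm = 0.3584  ⇒  fm × (0.31 − 1) = −0.6416  ⇒  fm = 0.93.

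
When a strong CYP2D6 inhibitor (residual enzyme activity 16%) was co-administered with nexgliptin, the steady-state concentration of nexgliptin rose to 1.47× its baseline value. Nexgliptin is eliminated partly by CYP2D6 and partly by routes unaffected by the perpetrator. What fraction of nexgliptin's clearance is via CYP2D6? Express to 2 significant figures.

0.38

CL'/CL = 1 / 1.47 = 0.6803
0.16·fm + (1 − fm) = 0.6803
fm = (0.6803 − 1) / (0.16 − 1) = 0.38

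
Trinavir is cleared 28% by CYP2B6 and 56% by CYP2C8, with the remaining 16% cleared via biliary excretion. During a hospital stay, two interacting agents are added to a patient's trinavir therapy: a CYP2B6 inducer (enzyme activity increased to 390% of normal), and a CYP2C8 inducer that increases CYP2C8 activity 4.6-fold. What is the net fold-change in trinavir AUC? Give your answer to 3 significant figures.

0.261

The CYP2B6 pathway (28% of clearance) is boosted to 3.9× activity: 0.28 × 3.9 = 1.092.
The CYP2C8 pathway (56% of clearance) increases to 4.6× activity: 0.56 × 4.6 = 2.576.
Non-CYP routes (16%) are unchanged.
New clearance relative to baseline: 1.092 + 2.576 + 0.16 = 3.828.
Net AUC ratio = 1 / 3.828 = 0.261.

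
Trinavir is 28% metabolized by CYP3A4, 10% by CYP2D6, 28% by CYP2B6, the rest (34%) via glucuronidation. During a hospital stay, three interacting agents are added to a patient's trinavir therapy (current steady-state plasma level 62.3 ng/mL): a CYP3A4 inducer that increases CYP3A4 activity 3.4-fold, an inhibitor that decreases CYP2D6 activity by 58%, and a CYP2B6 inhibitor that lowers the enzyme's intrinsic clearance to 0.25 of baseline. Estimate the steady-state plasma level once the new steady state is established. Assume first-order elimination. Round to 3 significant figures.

44.4 ng/mL

The CYP3A4 pathway (28% of clearance) rises to 3.4× activity: 0.28 × 3.4 = 0.952.
The CYP2D6 pathway (10% of clearance) is reduced to 0.42× activity: 0.1 × 0.42 = 0.042.
The CYP2B6 pathway (28% of clearance) is reduced to 0.25× activity: 0.28 × 0.25 = 0.07.
The remaining 34% of clearance is unaffected.
New clearance relative to baseline: 0.952 + 0.042 + 0.07 + 0.34 = 1.404.
Dividing the baseline by the relative clearance: 62.3 / 1.404 = 44.4 ng/mL.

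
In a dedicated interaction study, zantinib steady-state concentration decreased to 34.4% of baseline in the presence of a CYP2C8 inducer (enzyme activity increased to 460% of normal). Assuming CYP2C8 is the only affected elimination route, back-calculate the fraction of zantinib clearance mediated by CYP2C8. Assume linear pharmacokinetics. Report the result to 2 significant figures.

CL'/CL = 1 / 0.344 = 2.907
4.6·fm + (1 − fm) = 2.907
fm = (2.907 − 1) / (4.6 − 1) = 0.53

0.53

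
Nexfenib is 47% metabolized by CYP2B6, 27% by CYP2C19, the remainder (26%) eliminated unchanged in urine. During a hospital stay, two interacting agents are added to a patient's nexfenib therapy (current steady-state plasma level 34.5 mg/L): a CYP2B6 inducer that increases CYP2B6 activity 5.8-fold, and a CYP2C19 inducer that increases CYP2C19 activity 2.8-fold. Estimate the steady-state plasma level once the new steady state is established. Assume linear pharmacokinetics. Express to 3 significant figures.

CYP2B6: 0.47 × 5.8 = 2.726
CYP2C19: 0.27 × 2.8 = 0.756
Other: 0.26 (unchanged)
Relative clearance = 2.726 + 0.756 + 0.26 = 3.742.
Dividing the baseline by the relative clearance: 34.5 / 3.742 = 9.22 mg/L.

9.22 mg/L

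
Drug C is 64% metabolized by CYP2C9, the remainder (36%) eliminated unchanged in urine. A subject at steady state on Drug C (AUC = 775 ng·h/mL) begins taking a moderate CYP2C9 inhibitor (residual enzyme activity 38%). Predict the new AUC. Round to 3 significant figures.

1.28 × 10³ ng·h/mL

CYP2C9: 0.64 × 0.38 = 0.2432
Other: 0.36 (unchanged)
CL_new/CL_old = 0.2432 + 0.36 = 0.6032.
New AUC = baseline ÷ relative clearance = 775 / 0.6032 = 1.28 × 10³ ng·h/mL.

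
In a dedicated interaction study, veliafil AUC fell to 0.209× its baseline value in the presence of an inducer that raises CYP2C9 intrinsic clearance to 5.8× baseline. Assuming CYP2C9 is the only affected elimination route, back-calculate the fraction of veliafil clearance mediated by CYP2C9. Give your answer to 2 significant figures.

0.79

CL'/CL = 1 / 0.209 = 4.785
5.8·fm + (1 − fm) = 4.785
fm = (4.785 − 1) / (5.8 − 1) = 0.79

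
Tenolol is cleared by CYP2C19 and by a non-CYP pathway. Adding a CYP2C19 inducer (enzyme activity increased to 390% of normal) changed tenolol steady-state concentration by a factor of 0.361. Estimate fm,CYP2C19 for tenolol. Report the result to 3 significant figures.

0.610

Write x for the fraction cleared via CYP2C19. The observed steady-state concentration change means clearance rose to 1/0.361 = 2.77 of baseline.
Setting x·3.9 + (1 − x) = 2.77 and solving: x = (2.77 − 1)/(3.9 − 1) = 0.610.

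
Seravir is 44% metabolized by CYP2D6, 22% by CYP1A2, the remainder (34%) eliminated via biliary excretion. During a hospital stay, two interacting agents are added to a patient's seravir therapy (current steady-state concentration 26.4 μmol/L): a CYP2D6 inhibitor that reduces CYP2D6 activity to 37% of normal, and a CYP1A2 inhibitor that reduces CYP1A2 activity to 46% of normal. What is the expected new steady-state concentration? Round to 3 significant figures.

The CYP2D6 pathway (44% of clearance) drops to 0.37× activity: 0.44 × 0.37 = 0.1628.
The CYP1A2 pathway (22% of clearance) is reduced to 0.46× activity: 0.22 × 0.46 = 0.1012.
The remaining 34% of clearance is unaffected.
New clearance relative to baseline: 0.1628 + 0.1012 + 0.34 = 0.604.
Steady-state concentration ∝ 1/CL: new value = 26.4 / 0.604 = 43.7 μmol/L.

43.7 μmol/L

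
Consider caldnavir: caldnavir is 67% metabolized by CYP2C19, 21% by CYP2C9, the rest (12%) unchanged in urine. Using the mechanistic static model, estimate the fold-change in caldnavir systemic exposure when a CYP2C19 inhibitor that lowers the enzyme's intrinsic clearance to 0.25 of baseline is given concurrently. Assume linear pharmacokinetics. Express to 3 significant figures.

2.01

CYP2C19: 0.67 × 0.25 = 0.1675
CYP2C9: 0.21 (unchanged)
Other: 0.12 (unchanged)
New clearance relative to baseline: 0.1675 + 0.21 + 0.12 = 0.4975.
Systemic exposure is inversely proportional to clearance, so the fold-change is 1 / 0.4975 = 2.01.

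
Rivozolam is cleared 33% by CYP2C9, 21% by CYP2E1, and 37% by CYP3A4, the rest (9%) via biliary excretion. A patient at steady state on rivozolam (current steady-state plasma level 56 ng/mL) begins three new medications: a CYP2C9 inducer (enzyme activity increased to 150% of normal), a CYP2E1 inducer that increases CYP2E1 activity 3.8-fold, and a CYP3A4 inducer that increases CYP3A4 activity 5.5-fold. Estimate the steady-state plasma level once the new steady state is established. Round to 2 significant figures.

16 ng/mL

CYP2C9: 0.33 × 1.5 = 0.495
CYP2E1: 0.21 × 3.8 = 0.798
CYP3A4: 0.37 × 5.5 = 2.035
Other: 0.09 (unchanged)
CL_new/CL_old = 0.495 + 0.798 + 2.035 + 0.09 = 3.418.
New steady-state plasma level = 56 / 3.418 = 16 ng/mL (concentration scales inversely with clearance).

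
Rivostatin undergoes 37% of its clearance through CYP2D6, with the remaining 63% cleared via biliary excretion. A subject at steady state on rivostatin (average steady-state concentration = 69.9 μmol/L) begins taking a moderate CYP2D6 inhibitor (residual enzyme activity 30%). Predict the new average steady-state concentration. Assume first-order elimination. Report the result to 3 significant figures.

94.3 μmol/L

CYP2D6: 0.37 × 0.3 = 0.111
Other: 0.63 (unchanged)
CL_new/CL_old = 0.111 + 0.63 = 0.741.
With dosing unchanged, average steady-state concentration scales as 1/CL: 69.9 / 0.741 = 94.3 μmol/L.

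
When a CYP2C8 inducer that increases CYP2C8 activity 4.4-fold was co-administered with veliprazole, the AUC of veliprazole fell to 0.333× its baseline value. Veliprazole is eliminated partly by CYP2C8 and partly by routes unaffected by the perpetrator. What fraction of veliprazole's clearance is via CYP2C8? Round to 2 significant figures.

Let fm be the CYP2C8 fraction. New clearance relative to baseline = fm × 4.4 + (1 − fm).
AUC ratio = 1 / (new CL fraction), so new CL fraction = 1 / 0.333 = 3.003.
fm × 4.4 + 1 − fm = 3.003  ⇒  fm × (4.4 − 1) = 2.003  ⇒  fm = 0.59.

0.59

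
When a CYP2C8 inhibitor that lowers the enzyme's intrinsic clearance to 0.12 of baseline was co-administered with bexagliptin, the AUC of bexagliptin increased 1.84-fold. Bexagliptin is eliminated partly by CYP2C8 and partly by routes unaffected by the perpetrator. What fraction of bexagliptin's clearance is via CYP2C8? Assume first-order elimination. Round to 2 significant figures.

Call the CYP2C8 fraction fm. After the interaction, CL_new/CL_old = fm × 0.12 + (1 − fm).
AUC ratio = 1 / (new CL fraction), so new CL fraction = 1 / 1.84 = 0.5435.
fm × 0.12 + 1 − fm = 0.5435  ⇒  fm × (0.12 − 1) = −0.4565  ⇒  fm = 0.52.

0.52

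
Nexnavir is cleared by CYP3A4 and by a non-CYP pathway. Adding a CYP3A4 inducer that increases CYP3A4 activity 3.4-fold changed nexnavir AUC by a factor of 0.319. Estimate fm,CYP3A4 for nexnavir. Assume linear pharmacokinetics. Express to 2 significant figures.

0.89

CL'/CL = 1 / 0.319 = 3.135
3.4·fm + (1 − fm) = 3.135
fm = (3.135 − 1) / (3.4 − 1) = 0.89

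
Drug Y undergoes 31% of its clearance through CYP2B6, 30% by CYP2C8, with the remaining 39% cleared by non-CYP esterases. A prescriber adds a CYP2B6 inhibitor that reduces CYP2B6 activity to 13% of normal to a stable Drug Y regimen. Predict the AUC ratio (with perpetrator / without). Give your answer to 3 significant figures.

1.37

CYP2B6: 0.31 × 0.13 = 0.0403
CYP2C8: 0.3 (unchanged)
Other: 0.39 (unchanged)
CL_new/CL_old = 0.0403 + 0.3 + 0.39 = 0.7303.
Since AUC ∝ 1/CL, the ratio is 1 / 0.7303 = 1.37.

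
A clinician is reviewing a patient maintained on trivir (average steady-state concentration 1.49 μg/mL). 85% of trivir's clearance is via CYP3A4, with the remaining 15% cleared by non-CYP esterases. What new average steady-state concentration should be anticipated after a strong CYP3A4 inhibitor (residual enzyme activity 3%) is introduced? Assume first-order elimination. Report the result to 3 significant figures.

The CYP3A4 pathway (85% of clearance) drops to 0.03× activity: 0.85 × 0.03 = 0.0255.
Non-CYP routes (15%) are unchanged.
New clearance relative to baseline: 0.0255 + 0.15 = 0.1755.
With dosing unchanged, average steady-state concentration scales as 1/CL: 1.49 / 0.1755 = 8.49 μg/mL.

8.49 μg/mL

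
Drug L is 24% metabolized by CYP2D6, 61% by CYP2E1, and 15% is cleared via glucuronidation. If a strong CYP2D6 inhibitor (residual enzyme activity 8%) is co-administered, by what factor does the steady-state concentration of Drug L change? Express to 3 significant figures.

1.28

The CYP2D6 pathway (24% of clearance) falls to 0.08× activity: 0.24 × 0.08 = 0.0192.
CYP2E1 (61%) and the residual 15% are unaffected.
CL_new/CL_old = 0.0192 + 0.61 + 0.15 = 0.7792.
Since steady-state concentration ∝ 1/CL, the ratio is 1 / 0.7792 = 1.28.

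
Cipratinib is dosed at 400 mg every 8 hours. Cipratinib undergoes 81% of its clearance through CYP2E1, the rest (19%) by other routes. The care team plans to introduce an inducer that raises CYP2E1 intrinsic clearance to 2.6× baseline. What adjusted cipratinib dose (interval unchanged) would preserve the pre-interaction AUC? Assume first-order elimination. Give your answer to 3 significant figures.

918 mg

The CYP2E1 pathway (81% of clearance) is boosted to 2.6× activity: 0.81 × 2.6 = 2.106.
The remaining 19% of clearance is unaffected.
Relative clearance = 2.106 + 0.19 = 2.296.
Exposure is unchanged when dose changes in proportion to clearance. New dose = 400 mg × 2.296 = 918 mg.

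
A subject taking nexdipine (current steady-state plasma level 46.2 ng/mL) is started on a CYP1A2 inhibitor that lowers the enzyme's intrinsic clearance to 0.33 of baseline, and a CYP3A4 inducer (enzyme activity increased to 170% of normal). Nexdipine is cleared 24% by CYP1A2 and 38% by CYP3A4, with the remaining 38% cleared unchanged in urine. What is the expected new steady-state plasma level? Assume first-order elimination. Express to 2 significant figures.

42 ng/mL

The CYP1A2 pathway (24% of clearance) drops to 0.33× activity: 0.24 × 0.33 = 0.0792.
The CYP3A4 pathway (38% of clearance) increases to 1.7× activity: 0.38 × 1.7 = 0.646.
The remaining 38% of clearance is unaffected.
Relative clearance = 0.0792 + 0.646 + 0.38 = 1.1052.
Dividing the baseline by the relative clearance: 46.2 / 1.1052 = 42 ng/mL.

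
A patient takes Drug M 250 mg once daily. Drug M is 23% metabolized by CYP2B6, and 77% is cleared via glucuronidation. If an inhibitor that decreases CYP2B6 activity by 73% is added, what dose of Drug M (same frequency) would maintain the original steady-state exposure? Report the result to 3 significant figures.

The CYP2B6 pathway (23% of clearance) drops to 0.27× activity: 0.23 × 0.27 = 0.0621.
Non-CYP routes (77%) are unchanged.
Relative clearance = 0.0621 + 0.77 = 0.8321.
To maintain the same steady-state level, dose must scale with clearance: new dose = 250 × 0.8321 = 208 mg.

208 mg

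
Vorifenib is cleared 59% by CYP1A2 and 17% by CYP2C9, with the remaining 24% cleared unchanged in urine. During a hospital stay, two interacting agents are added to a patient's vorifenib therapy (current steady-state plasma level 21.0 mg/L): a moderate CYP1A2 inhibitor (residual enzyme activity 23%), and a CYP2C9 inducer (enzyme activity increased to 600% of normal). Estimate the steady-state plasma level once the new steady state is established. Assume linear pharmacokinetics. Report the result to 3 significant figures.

15.0 mg/L

CYP1A2: 0.59 × 0.23 = 0.1357
CYP2C9: 0.17 × 6 = 1.02
Other: 0.24 (unchanged)
Relative clearance = 0.1357 + 1.02 + 0.24 = 1.3957.
Steady-state plasma level ∝ 1/CL: new value = 21.0 / 1.3957 = 15.0 mg/L.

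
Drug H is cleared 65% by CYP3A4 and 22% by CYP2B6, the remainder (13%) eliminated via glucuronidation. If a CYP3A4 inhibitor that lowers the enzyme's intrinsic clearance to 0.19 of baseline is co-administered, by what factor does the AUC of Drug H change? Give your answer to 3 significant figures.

2.11

The CYP3A4 pathway (65% of clearance) falls to 0.19× activity: 0.65 × 0.19 = 0.1235.
CYP2B6 (22%) and the residual 13% are unaffected.
CL_new/CL_old = 0.1235 + 0.22 + 0.13 = 0.4735.
AUC is inversely proportional to clearance, so the fold-change is 1 / 0.4735 = 2.11.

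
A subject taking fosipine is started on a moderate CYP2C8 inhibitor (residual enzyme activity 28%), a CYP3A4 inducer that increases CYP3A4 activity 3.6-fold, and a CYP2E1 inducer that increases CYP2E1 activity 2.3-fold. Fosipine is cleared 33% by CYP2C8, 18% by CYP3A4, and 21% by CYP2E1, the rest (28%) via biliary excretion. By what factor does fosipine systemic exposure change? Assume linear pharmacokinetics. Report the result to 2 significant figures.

The CYP2C8 pathway (33% of clearance) falls to 0.28× activity: 0.33 × 0.28 = 0.0924.
The CYP3A4 pathway (18% of clearance) rises to 3.6× activity: 0.18 × 3.6 = 0.648.
The CYP2E1 pathway (21% of clearance) is boosted to 2.3× activity: 0.21 × 2.3 = 0.483.
The remaining 28% of clearance is unaffected.
CL_new/CL_old = 0.0924 + 0.648 + 0.483 + 0.28 = 1.5034.
Systemic exposure ∝ 1/CL: fold-change = 1 / 1.5034 = 0.67.

0.67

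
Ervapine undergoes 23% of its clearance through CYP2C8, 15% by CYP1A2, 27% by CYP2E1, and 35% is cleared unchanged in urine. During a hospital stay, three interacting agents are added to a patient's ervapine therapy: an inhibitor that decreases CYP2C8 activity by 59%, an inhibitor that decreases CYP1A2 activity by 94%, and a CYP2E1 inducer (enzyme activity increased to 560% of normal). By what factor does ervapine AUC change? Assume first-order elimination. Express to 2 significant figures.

The CYP2C8 pathway (23% of clearance) falls to 0.41× activity: 0.23 × 0.41 = 0.0943.
The CYP1A2 pathway (15% of clearance) falls to 0.06× activity: 0.15 × 0.06 = 0.009.
The CYP2E1 pathway (27% of clearance) rises to 5.6× activity: 0.27 × 5.6 = 1.512.
Non-CYP routes (35%) are unchanged.
CL_new/CL_old = 0.0943 + 0.009 + 1.512 + 0.35 = 1.9653.
AUC ∝ 1/CL: fold-change = 1 / 1.9653 = 0.51.

0.51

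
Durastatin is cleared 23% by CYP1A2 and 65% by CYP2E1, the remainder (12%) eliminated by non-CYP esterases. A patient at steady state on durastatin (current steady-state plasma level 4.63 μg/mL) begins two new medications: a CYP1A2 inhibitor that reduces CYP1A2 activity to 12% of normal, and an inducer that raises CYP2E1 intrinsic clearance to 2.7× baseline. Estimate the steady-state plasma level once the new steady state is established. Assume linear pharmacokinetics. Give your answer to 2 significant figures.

CYP1A2: 0.23 × 0.12 = 0.0276
CYP2E1: 0.65 × 2.7 = 1.755
Other: 0.12 (unchanged)
New clearance relative to baseline: 0.0276 + 1.755 + 0.12 = 1.9026.
Dividing the baseline by the relative clearance: 4.63 / 1.9026 = 2.4 μg/mL.

2.4 μg/mL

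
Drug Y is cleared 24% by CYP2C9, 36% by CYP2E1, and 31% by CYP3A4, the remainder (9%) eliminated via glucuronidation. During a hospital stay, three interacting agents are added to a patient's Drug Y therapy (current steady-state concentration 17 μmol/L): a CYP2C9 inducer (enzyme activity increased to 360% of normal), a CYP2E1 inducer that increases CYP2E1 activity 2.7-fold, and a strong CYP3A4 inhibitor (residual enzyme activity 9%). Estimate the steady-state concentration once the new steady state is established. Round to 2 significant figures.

8.7 μmol/L

The CYP2C9 pathway (24% of clearance) rises to 3.6× activity: 0.24 × 3.6 = 0.864.
The CYP2E1 pathway (36% of clearance) is boosted to 2.7× activity: 0.36 × 2.7 = 0.972.
The CYP3A4 pathway (31% of clearance) falls to 0.09× activity: 0.31 × 0.09 = 0.0279.
The remaining 9% of clearance is unaffected.
Relative clearance = 0.864 + 0.972 + 0.0279 + 0.09 = 1.9539.
New steady-state concentration = 17 / 1.9539 = 8.7 μmol/L (concentration scales inversely with clearance).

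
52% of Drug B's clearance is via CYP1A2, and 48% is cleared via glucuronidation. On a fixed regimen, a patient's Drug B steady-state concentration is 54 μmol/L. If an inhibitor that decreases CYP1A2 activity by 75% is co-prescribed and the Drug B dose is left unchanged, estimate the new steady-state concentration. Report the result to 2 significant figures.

The CYP1A2 pathway (52% of clearance) drops to 0.25× activity: 0.52 × 0.25 = 0.13.
The remaining 48% of clearance is unaffected.
New clearance relative to baseline: 0.13 + 0.48 = 0.61.
New steady-state concentration = baseline ÷ relative clearance = 54 / 0.61 = 89 μmol/L.

89 μmol/L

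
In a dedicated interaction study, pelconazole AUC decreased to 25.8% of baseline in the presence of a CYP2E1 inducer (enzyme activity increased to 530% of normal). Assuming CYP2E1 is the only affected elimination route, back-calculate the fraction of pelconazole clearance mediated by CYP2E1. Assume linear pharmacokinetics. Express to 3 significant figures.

Write x for the fraction cleared via CYP2E1. The observed AUC change means clearance rose to 1/0.258 = 3.876 of baseline.
Only the CYP2E1 route changed, so 3.876 = x·5.3 + (1 − x), giving x = 0.669.

0.669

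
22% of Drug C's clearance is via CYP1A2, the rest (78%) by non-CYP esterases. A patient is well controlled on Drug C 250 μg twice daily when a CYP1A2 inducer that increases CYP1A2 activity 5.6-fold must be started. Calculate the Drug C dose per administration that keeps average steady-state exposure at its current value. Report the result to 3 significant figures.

503 μg

The CYP1A2 pathway (22% of clearance) rises to 5.6× activity: 0.22 × 5.6 = 1.232.
Non-CYP routes (78%) are unchanged.
CL_new/CL_old = 1.232 + 0.78 = 2.012.
Css,avg = (dose rate)/CL, so holding Css fixed requires dose ∝ CL: 250 × 2.012 = 503 μg.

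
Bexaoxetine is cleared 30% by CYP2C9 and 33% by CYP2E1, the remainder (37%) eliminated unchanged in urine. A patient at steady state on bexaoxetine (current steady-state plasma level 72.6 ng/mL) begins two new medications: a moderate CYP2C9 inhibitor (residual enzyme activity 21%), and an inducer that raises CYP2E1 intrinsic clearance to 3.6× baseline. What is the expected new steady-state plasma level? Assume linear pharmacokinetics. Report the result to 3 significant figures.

44.8 ng/mL

The CYP2C9 pathway (30% of clearance) falls to 0.21× activity: 0.3 × 0.21 = 0.063.
The CYP2E1 pathway (33% of clearance) increases to 3.6× activity: 0.33 × 3.6 = 1.188.
The remaining 37% of clearance is unaffected.
New clearance relative to baseline: 0.063 + 1.188 + 0.37 = 1.621.
Dividing the baseline by the relative clearance: 72.6 / 1.621 = 44.8 ng/mL.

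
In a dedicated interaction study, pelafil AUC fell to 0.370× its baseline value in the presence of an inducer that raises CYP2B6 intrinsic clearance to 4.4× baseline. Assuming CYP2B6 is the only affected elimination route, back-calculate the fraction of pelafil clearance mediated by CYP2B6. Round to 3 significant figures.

CL'/CL = 1 / 0.370 = 2.703
4.4·fm + (1 − fm) = 2.703
fm = (2.703 − 1) / (4.4 − 1) = 0.501

0.501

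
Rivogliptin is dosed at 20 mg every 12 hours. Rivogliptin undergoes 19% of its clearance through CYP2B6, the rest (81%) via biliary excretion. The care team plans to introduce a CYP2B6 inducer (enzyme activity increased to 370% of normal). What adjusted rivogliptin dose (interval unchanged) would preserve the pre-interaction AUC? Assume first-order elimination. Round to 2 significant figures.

The CYP2B6 pathway (19% of clearance) is boosted to 3.7× activity: 0.19 × 3.7 = 0.703.
Non-CYP routes (81%) are unchanged.
Relative clearance = 0.703 + 0.81 = 1.513.
To maintain the same steady-state level, dose must scale with clearance: new dose = 20 × 1.513 = 30 mg.

30 mg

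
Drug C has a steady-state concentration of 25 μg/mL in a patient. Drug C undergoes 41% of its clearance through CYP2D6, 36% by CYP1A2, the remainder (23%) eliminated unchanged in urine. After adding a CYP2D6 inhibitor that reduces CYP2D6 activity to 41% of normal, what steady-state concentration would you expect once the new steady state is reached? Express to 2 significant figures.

The CYP2D6 pathway (41% of clearance) is reduced to 0.41× activity: 0.41 × 0.41 = 0.1681.
CYP1A2 (36%) and the residual 23% are unaffected.
New clearance relative to baseline: 0.1681 + 0.36 + 0.23 = 0.7581.
With dosing unchanged, steady-state concentration scales as 1/CL: 25 / 0.7581 = 33 μg/mL.

33 μg/mL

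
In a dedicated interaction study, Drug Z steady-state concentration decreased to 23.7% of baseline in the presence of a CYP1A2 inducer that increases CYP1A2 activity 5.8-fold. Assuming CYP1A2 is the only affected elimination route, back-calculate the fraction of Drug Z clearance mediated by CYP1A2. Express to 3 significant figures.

0.671

CL'/CL = 1 / 0.237 = 4.219
5.8·fm + (1 − fm) = 4.219
fm = (4.219 − 1) / (5.8 − 1) = 0.671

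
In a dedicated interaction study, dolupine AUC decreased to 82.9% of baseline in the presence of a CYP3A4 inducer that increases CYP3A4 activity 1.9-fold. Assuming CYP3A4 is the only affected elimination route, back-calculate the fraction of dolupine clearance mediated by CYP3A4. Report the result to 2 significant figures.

Write x for the fraction cleared via CYP3A4. The observed AUC change means clearance rose to 1/0.829 = 1.206 of baseline.
Only the CYP3A4 route changed, so 1.206 = x·1.9 + (1 − x), giving x = 0.23.

0.23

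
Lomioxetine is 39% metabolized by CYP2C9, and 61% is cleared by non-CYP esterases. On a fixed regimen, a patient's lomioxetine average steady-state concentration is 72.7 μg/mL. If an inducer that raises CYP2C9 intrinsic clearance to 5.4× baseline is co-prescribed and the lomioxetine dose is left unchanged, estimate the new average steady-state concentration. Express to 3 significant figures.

26.8 μg/mL

The CYP2C9 pathway (39% of clearance) rises to 5.4× activity: 0.39 × 5.4 = 2.106.
The remaining 61% of clearance is unaffected.
CL_new/CL_old = 2.106 + 0.61 = 2.716.
Average steady-state concentration ∝ 1/CL, so new value = 72.7 / 2.716 = 26.8 μg/mL.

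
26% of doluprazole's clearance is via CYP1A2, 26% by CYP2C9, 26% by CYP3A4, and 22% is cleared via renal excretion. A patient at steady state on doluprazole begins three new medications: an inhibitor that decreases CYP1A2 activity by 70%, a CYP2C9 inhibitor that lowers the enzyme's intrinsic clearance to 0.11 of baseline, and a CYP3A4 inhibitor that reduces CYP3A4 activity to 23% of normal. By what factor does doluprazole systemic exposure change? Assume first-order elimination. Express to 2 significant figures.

The CYP1A2 pathway (26% of clearance) drops to 0.3× activity: 0.26 × 0.3 = 0.078.
The CYP2C9 pathway (26% of clearance) falls to 0.11× activity: 0.26 × 0.11 = 0.0286.
The CYP3A4 pathway (26% of clearance) is reduced to 0.23× activity: 0.26 × 0.23 = 0.0598.
The remaining 22% of clearance is unaffected.
Relative clearance = 0.078 + 0.0286 + 0.0598 + 0.22 = 0.3864.
Net systemic exposure ratio = 1 / 0.3864 = 2.6.

2.6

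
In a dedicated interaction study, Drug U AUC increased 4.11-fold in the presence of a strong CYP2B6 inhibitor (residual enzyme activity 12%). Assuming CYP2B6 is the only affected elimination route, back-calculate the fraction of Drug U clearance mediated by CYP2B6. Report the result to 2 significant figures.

0.86

Call the CYP2B6 fraction fm. After the interaction, CL_new/CL_old = fm × 0.12 + (1 − fm).
AUC ratio = 1 / (new CL fraction), so new CL fraction = 1 / 4.11 = 0.2433.
fm × 0.12 + 1 − fm = 0.2433  ⇒  fm × (0.12 − 1) = −0.7567  ⇒  fm = 0.86.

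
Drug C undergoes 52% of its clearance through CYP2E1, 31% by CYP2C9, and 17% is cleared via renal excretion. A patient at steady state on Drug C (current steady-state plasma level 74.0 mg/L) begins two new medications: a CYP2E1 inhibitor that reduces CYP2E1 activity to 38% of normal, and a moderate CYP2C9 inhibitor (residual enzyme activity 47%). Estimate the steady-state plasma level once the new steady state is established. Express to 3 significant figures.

144 mg/L

The CYP2E1 pathway (52% of clearance) is reduced to 0.38× activity: 0.52 × 0.38 = 0.1976.
The CYP2C9 pathway (31% of clearance) is reduced to 0.47× activity: 0.31 × 0.47 = 0.1457.
Non-CYP routes (17%) are unchanged.
Relative clearance = 0.1976 + 0.1457 + 0.17 = 0.5133.
Dividing the baseline by the relative clearance: 74.0 / 0.5133 = 144 mg/L.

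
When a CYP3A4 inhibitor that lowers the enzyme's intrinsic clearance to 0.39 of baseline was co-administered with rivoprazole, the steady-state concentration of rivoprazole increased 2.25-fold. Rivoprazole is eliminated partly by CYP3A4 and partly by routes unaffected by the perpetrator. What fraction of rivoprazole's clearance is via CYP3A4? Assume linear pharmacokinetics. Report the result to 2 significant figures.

Let fm be the CYP3A4 fraction. New clearance relative to baseline = fm × 0.39 + (1 − fm).
Steady-state concentration ratio = 1 / (new CL fraction), so new CL fraction = 1 / 2.25 = 0.4444.
fm × 0.39 + 1 − fm = 0.4444  ⇒  fm × (0.39 − 1) = −0.5556  ⇒  fm = 0.91.

0.91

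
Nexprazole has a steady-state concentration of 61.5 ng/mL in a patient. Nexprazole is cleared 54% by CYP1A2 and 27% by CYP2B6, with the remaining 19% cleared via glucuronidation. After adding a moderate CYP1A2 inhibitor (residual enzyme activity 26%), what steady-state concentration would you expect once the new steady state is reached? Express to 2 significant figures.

CYP1A2: 0.54 × 0.26 = 0.1404
CYP2B6: 0.27 (unchanged)
Other: 0.19 (unchanged)
Relative clearance = 0.1404 + 0.27 + 0.19 = 0.6004.
New steady-state concentration = baseline ÷ relative clearance = 61.5 / 0.6004 = 1.0 × 10² ng/mL.

1.0 × 10² ng/mL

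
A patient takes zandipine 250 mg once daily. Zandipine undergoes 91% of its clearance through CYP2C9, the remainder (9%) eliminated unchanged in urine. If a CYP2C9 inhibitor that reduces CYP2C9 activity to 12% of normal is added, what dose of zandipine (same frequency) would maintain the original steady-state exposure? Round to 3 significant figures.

The CYP2C9 pathway (91% of clearance) falls to 0.12× activity: 0.91 × 0.12 = 0.1092.
Non-CYP routes (9%) are unchanged.
CL_new/CL_old = 0.1092 + 0.09 = 0.1992.
Css,avg = (dose rate)/CL, so holding Css fixed requires dose ∝ CL: 250 × 0.1992 = 49.8 mg.

49.8 mg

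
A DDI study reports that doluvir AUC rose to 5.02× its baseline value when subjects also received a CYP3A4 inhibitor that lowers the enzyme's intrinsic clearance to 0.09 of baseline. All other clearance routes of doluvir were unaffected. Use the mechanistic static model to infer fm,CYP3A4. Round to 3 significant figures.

Write x for the fraction cleared via CYP3A4. The observed AUC change means clearance fell to 1/5.02 = 0.1992 of baseline.
Only the CYP3A4 route changed, so 0.1992 = x·0.09 + (1 − x), giving x = 0.880.

0.880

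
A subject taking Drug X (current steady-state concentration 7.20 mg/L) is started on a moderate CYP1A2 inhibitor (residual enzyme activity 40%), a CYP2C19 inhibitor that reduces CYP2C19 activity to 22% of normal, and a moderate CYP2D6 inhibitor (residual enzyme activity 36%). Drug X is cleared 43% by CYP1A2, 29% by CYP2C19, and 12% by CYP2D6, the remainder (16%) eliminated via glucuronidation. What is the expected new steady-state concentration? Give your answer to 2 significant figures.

The CYP1A2 pathway (43% of clearance) drops to 0.4× activity: 0.43 × 0.4 = 0.172.
The CYP2C19 pathway (29% of clearance) falls to 0.22× activity: 0.29 × 0.22 = 0.0638.
The CYP2D6 pathway (12% of clearance) is reduced to 0.36× activity: 0.12 × 0.36 = 0.0432.
Non-CYP routes (16%) are unchanged.
Relative clearance = 0.172 + 0.0638 + 0.0432 + 0.16 = 0.439.
Steady-state concentration ∝ 1/CL: new value = 7.20 / 0.439 = 16 mg/L.

16 mg/L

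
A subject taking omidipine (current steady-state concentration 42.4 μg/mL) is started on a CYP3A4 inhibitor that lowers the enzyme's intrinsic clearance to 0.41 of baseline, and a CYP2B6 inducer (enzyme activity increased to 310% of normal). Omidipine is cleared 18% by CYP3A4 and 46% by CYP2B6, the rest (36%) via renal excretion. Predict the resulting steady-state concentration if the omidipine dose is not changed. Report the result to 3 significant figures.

CYP3A4: 0.18 × 0.41 = 0.0738
CYP2B6: 0.46 × 3.1 = 1.426
Other: 0.36 (unchanged)
New clearance relative to baseline: 0.0738 + 1.426 + 0.36 = 1.8598.
Dividing the baseline by the relative clearance: 42.4 / 1.8598 = 22.8 μg/mL.

22.8 μg/mL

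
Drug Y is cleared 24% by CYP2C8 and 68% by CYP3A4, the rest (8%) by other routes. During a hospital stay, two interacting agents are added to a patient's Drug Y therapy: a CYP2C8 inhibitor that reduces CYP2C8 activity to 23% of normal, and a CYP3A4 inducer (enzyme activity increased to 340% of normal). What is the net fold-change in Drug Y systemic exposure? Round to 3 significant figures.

0.409

CYP2C8: 0.24 × 0.23 = 0.0552
CYP3A4: 0.68 × 3.4 = 2.312
Other: 0.08 (unchanged)
CL_new/CL_old = 0.0552 + 2.312 + 0.08 = 2.4472.
Because systemic exposure varies inversely with clearance, the combined effect is 1 / 2.4472 = 0.409.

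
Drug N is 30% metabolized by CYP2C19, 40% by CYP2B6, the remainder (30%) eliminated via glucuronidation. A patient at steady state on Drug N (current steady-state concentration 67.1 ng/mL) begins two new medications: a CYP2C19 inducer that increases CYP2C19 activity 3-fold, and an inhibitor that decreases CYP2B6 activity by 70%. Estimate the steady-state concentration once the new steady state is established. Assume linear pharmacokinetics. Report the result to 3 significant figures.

50.8 ng/mL

The CYP2C19 pathway (30% of clearance) rises to 3× activity: 0.3 × 3 = 0.9.
The CYP2B6 pathway (40% of clearance) falls to 0.3× activity: 0.4 × 0.3 = 0.12.
The remaining 30% of clearance is unaffected.
New clearance relative to baseline: 0.9 + 0.12 + 0.3 = 1.32.
New steady-state concentration = 67.1 / 1.32 = 50.8 ng/mL (concentration scales inversely with clearance).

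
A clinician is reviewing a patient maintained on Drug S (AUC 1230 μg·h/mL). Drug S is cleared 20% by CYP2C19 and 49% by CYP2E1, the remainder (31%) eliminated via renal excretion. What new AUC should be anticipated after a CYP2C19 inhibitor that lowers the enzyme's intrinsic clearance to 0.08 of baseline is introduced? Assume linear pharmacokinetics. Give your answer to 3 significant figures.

The CYP2C19 pathway (20% of clearance) is reduced to 0.08× activity: 0.2 × 0.08 = 0.016.
CYP2E1 (49%) and the residual 31% are unaffected.
New clearance relative to baseline: 0.016 + 0.49 + 0.31 = 0.816.
With dosing unchanged, AUC scales as 1/CL: 1230 / 0.816 = 1.51 × 10³ μg·h/mL.

1.51 × 10³ μg·h/mL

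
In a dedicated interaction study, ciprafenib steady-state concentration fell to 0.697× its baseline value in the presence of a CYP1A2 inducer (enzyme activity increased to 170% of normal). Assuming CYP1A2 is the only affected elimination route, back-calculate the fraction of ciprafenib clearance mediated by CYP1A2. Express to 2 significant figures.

CL'/CL = 1 / 0.697 = 1.435
1.7·fm + (1 − fm) = 1.435
fm = (1.435 − 1) / (1.7 − 1) = 0.62

0.62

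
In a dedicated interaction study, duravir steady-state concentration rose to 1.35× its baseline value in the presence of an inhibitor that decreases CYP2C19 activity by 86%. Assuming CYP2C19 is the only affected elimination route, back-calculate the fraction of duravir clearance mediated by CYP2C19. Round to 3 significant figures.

Write x for the fraction cleared via CYP2C19. The observed steady-state concentration change means clearance fell to 1/1.35 = 0.7407 of baseline.
Only the CYP2C19 route changed, so 0.7407 = x·0.14 + (1 − x), giving x = 0.301.

0.301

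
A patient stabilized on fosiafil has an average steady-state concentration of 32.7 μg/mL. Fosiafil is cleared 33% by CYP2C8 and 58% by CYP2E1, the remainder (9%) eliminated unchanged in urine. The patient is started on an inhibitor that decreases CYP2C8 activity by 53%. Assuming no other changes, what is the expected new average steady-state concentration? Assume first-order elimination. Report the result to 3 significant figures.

39.6 μg/mL

The CYP2C8 pathway (33% of clearance) falls to 0.47× activity: 0.33 × 0.47 = 0.1551.
CYP2E1 (58%) and the residual 9% are unaffected.
New clearance relative to baseline: 0.1551 + 0.58 + 0.09 = 0.8251.
Average steady-state concentration ∝ 1/CL, so new value = 32.7 / 0.8251 = 39.6 μg/mL.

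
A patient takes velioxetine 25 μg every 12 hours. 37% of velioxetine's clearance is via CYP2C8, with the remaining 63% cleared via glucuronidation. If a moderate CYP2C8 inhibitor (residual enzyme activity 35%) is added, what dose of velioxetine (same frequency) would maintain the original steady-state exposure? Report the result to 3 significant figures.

19.0 μg

The CYP2C8 pathway (37% of clearance) drops to 0.35× activity: 0.37 × 0.35 = 0.1295.
Non-CYP routes (63%) are unchanged.
CL_new/CL_old = 0.1295 + 0.63 = 0.7595.
Exposure is unchanged when dose changes in proportion to clearance. New dose = 25 μg × 0.7595 = 19.0 μg.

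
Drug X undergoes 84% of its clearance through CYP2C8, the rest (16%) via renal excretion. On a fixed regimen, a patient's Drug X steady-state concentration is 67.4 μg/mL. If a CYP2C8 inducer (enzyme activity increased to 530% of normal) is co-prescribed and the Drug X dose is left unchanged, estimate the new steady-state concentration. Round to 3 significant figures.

The CYP2C8 pathway (84% of clearance) rises to 5.3× activity: 0.84 × 5.3 = 4.452.
The remaining 16% of clearance is unaffected.
CL_new/CL_old = 4.452 + 0.16 = 4.612.
Steady-state concentration ∝ 1/CL, so new value = 67.4 / 4.612 = 14.6 μg/mL.

14.6 μg/mL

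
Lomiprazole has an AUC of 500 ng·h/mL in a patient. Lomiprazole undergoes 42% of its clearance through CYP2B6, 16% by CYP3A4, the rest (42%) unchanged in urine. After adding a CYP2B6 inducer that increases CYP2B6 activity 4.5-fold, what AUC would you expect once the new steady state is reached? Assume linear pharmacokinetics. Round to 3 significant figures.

The CYP2B6 pathway (42% of clearance) is boosted to 4.5× activity: 0.42 × 4.5 = 1.89.
CYP3A4 (16%) and the residual 42% are unaffected.
Relative clearance = 1.89 + 0.16 + 0.42 = 2.47.
New AUC = baseline ÷ relative clearance = 500 / 2.47 = 202 ng·h/mL.

202 ng·h/mL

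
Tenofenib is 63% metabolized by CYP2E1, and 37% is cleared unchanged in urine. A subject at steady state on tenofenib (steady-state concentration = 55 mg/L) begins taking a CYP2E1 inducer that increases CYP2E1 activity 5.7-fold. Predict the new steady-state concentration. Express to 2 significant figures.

The CYP2E1 pathway (63% of clearance) rises to 5.7× activity: 0.63 × 5.7 = 3.591.
The remaining 37% of clearance is unaffected.
Relative clearance = 3.591 + 0.37 = 3.961.
With dosing unchanged, steady-state concentration scales as 1/CL: 55 / 3.961 = 14 mg/L.

14 mg/L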